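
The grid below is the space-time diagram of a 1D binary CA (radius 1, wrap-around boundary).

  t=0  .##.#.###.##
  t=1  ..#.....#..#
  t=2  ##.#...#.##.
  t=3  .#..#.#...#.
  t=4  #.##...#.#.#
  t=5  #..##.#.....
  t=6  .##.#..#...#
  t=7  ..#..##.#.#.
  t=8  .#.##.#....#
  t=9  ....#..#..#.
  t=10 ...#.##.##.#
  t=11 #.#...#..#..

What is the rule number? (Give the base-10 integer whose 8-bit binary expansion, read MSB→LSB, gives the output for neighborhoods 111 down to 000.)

82

  ### -> .   bit 7 = 0  t=0,i=7
  ##. -> #   bit 6 = 1  t=0,i=2
  #.# -> .   bit 5 = 0  t=0,i=0
  #.. -> #   bit 4 = 1  t=1,i=0
  .## -> .   bit 3 = 0  t=0,i=1
  .#. -> .   bit 2 = 0  t=0,i=4
  ..# -> #   bit 1 = 1  t=1,i=1
  ... -> .   bit 0 = 0  t=1,i=4
  bits 01010010 = 82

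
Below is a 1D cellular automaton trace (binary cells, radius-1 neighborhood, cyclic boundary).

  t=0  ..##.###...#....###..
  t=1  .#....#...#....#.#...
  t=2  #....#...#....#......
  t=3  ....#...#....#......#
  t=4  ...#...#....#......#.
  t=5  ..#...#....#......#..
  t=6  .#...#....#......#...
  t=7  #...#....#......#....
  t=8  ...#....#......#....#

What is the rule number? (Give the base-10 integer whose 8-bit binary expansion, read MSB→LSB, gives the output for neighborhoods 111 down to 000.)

  nb ###: next=#  (t=0,i=6, bit7=1)
  nb ##.: next=.  (t=0,i=3, bit6=0)
  nb #.#: next=.  (t=0,i=4, bit5=0)
  nb #..: next=.  (t=0,i=8, bit4=0)
  nb .##: next=.  (t=0,i=2, bit3=0)
  nb .#.: next=.  (t=0,i=11, bit2=0)
  nb ..#: next=#  (t=0,i=1, bit1=1)
  nb ...: next=.  (t=0,i=0, bit0=0)
  bits 10000010 = 130

130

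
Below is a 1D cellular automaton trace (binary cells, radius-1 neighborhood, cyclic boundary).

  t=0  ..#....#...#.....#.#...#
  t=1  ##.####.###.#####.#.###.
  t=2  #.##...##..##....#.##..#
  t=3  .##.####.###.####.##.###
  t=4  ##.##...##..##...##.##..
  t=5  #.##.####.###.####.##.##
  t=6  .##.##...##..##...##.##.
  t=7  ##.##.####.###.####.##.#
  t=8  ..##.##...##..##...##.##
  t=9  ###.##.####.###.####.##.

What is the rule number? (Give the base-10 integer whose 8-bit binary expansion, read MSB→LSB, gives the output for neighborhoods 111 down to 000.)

59

  nb ###: next=.  (t=1,i=4, bit7=0)
  nb ##.: next=.  (t=1,i=1, bit6=0)
  nb #.#: next=#  (t=0,i=18, bit5=1)
  nb #..: next=#  (t=0,i=0, bit4=1)
  nb .##: next=#  (t=1,i=0, bit3=1)
  nb .#.: next=.  (t=0,i=2, bit2=0)
  nb ..#: next=#  (t=0,i=1, bit1=1)
  nb ...: next=#  (t=0,i=4, bit0=1)
  bits 00111011 = 59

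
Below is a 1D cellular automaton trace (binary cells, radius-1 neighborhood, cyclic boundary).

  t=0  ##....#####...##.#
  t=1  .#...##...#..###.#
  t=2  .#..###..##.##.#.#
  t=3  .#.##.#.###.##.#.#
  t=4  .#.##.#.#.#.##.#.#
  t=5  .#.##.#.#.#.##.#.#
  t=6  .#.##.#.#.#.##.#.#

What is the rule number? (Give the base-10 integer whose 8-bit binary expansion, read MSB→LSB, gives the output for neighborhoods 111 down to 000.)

78

  nb ###: next=.  (t=0,i=0, bit7=0)
  nb ##.: next=#  (t=0,i=1, bit6=1)
  nb #.#: next=.  (t=0,i=16, bit5=0)
  nb #..: next=.  (t=0,i=2, bit4=0)
  nb .##: next=#  (t=0,i=6, bit3=1)
  nb .#.: next=#  (t=1,i=1, bit2=1)
  nb ..#: next=#  (t=0,i=5, bit1=1)
  nb ...: next=.  (t=0,i=3, bit0=0)
  bits 01001110 = 78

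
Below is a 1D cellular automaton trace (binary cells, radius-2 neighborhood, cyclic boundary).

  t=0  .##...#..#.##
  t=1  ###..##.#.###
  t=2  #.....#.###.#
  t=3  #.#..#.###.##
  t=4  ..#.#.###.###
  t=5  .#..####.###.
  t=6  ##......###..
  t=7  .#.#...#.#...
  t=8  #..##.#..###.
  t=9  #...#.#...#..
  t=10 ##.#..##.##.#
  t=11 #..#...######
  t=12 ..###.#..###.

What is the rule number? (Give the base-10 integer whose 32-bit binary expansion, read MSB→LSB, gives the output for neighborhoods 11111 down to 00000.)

  [31] ##### => #  t=1,i=0
  [30] ####. => .  t=1,i=1
  [29] ###.# => .  t=2,i=10
  [28] ###.. => .  t=1,i=2
  [27] ##.## => #  t=0,i=0
  [26] ##.#. => .  t=1,i=7
  [25] ##..# => .  t=1,i=3
  [24] ##... => .  t=0,i=3
  [23] #.### => #  t=1,i=10
  [22] #.##. => #  t=0,i=1
  [21] #.#.# => #  t=1,i=8
  [20] #.#.. => #  t=3,i=2
  [19] #..## => .  t=1,i=4
  [18] #..#. => #  t=0,i=8
  [17] #...# => .  t=0,i=4
  [16] #.... => #  t=2,i=2
  [15] .#### => .  t=1,i=11
  [14] .###. => #  t=2,i=9
  [13] .##.# => #  t=0,i=12
  [12] .##.. => #  t=0,i=2
  [11] .#.## => #  t=0,i=10
  [10] .#.#. => .  t=4,i=3
  [9] .#..# => .  t=0,i=7
  [8] .#... => #  t=7,i=4
  [7] ..### => .  t=5,i=4
  [6] ..##. => .  t=1,i=5
  [5] ..#.# => .  t=0,i=9
  [4] ..#.. => #  t=0,i=6
  [3] ...## => #  t=6,i=7
  [2] ...#. => #  t=0,i=5
  [1] ....# => .  t=2,i=4
  [0] ..... => .  t=2,i=3
  bits 10001000111101010111100100011100 = 2297788700

2297788700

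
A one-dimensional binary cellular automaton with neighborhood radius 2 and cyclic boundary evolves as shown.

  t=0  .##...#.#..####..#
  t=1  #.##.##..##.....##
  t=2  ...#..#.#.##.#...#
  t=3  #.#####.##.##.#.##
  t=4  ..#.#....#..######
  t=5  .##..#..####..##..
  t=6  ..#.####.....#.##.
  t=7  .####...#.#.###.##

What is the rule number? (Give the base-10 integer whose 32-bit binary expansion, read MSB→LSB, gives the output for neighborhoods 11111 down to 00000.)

2242673461

  [31] ##### => #  t=3,i=4
  [30] ####. => .  t=0,i=13
  [29] ###.# => .  t=1,i=0
  [28] ###.. => .  t=0,i=14
  [27] ##.## => .  t=1,i=1
  [26] ##.#. => #  t=2,i=12
  [25] ##..# => .  t=0,i=15
  [24] ##... => #  t=0,i=3
  [23] #.### => #  t=3,i=2
  [22] #.##. => .  t=0,i=1
  [21] #.#.# => #  t=2,i=8
  [20] #.#.. => .  t=0,i=8
  [19] #..## => #  t=0,i=10
  [18] #..#. => #  t=0,i=16
  [17] #...# => .  t=0,i=4
  [16] #.... => .  t=1,i=12
  [15] .#### => .  t=0,i=12
  [14] .###. => #  t=1,i=17
  [13] .##.# => #  t=1,i=3
  [12] .##.. => #  t=0,i=2
  [11] .#.## => #  t=0,i=0
  [10] .#.#. => .  t=0,i=7
  [9] .#..# => #  t=0,i=9
  [8] .#... => #  t=2,i=0
  [7] ..### => .  t=0,i=11
  [6] ..##. => .  t=1,i=9
  [5] ..#.# => #  t=0,i=6
  [4] ..#.. => #  t=2,i=3
  [3] ...## => .  t=1,i=15
  [2] ...#. => #  t=0,i=5
  [1] ....# => .  t=1,i=14
  [0] ..... => #  t=1,i=13
  bits 10000101101011000111101100110101 = 2242673461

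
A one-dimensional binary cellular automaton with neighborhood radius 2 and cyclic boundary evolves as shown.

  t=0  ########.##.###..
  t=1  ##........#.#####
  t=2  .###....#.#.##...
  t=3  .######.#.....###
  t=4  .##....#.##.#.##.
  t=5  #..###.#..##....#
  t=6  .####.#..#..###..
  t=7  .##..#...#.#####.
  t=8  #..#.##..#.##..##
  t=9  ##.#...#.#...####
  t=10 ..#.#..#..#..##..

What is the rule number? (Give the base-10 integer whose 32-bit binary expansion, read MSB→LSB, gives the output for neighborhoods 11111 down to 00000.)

394912178

  #####|.  b31=0 t=0,i=2
  ####.|.  b30=0 t=0,i=6
  ###.#|.  b29=0 t=0,i=7
  ###..|#  b28=1 t=0,i=14
  ##.##|.  b27=0 t=0,i=8
  ##.#.|#  b26=1 t=3,i=7
  ##..#|#  b25=1 t=0,i=15
  ##...|#  b24=1 t=1,i=2
  #.###|#  b23=1 t=0,i=12
  #.##.|.  b22=0 t=0,i=9
  #.#.#|.  b21=0 t=2,i=10
  #.#..|.  b20=0 t=3,i=8
  #..##|#  b19=1 t=0,i=16
  #..#.|.  b18=0 t=6,i=8
  #...#|.  b17=0 t=6,i=16
  #....|#  b16=1 t=1,i=3
  .####|#  b15=1 t=0,i=1
  .###.|#  b14=1 t=0,i=13
  .##.#|#  b13=1 t=0,i=10
  .##..|.  b12=0 t=2,i=13
  .#.##|.  b11=0 t=1,i=11
  .#.#.|.  b10=0 t=2,i=9
  .#..#|.  b9=0 t=5,i=8
  .#...|#  b8=1 t=3,i=9
  ..###|#  b7=1 t=0,i=0
  ..##.|.  b6=0 t=4,i=1
  ..#.#|#  b5=1 t=1,i=10
  ..#..|#  b4=1 t=6,i=9
  ...##|.  b3=0 t=2,i=0
  ...#.|.  b2=0 t=1,i=9
  ....#|#  b1=1 t=1,i=8
  .....|.  b0=0 t=1,i=4
  bits 00010111100010011110000110110010 = 394912178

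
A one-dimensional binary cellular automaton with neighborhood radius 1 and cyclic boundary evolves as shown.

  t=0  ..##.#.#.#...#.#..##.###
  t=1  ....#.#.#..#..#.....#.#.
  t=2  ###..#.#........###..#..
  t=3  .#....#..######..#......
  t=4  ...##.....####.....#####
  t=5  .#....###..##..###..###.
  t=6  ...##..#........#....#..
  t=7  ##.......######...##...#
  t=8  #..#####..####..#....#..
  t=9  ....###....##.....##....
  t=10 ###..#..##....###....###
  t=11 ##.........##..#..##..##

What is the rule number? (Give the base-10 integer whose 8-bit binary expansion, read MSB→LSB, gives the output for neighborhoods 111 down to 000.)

161

  ### -> #   bit 7 = 1  t=0,i=22
  ##. -> .   bit 6 = 0  t=0,i=3
  #.# -> #   bit 5 = 1  t=0,i=4
  #.. -> .   bit 4 = 0  t=0,i=0
  .## -> .   bit 3 = 0  t=0,i=2
  .#. -> .   bit 2 = 0  t=0,i=5
  ..# -> .   bit 1 = 0  t=0,i=1
  ... -> #   bit 0 = 1  t=0,i=11
  bits 10100001 = 161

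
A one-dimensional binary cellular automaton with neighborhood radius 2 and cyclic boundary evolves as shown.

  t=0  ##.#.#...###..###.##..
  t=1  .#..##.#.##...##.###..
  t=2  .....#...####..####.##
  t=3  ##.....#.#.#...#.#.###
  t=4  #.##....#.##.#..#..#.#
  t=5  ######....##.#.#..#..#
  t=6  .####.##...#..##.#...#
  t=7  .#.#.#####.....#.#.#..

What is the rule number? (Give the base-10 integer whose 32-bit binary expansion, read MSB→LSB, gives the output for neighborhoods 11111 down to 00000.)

  [31] ##### => #  t=3,i=21
  [30] ####. => #  t=2,i=11
  [29] ###.# => .  t=0,i=16
  [28] ###.. => .  t=0,i=11
  [27] ##.## => #  t=0,i=17
  [26] ##.#. => .  t=0,i=2
  [25] ##..# => .  t=0,i=12
  [24] ##... => #  t=1,i=11
  [23] #.### => #  t=1,i=17
  [22] #.##. => #  t=0,i=18
  [21] #.#.# => .  t=0,i=3
  [20] #.#.. => #  t=0,i=5
  [19] #..## => .  t=0,i=13
  [18] #..#. => #  t=4,i=15
  [17] #...# => #  t=0,i=7
  [16] #.... => #  t=2,i=1
  [15] .#### => .  t=2,i=10
  [14] .###. => #  t=0,i=10
  [13] .##.# => #  t=0,i=1
  [12] .##.. => #  t=0,i=19
  [11] .#.## => .  t=1,i=8
  [10] .#.#. => #  t=0,i=4
  [9] .#..# => .  t=1,i=2
  [8] .#... => .  t=0,i=6
  [7] ..### => #  t=0,i=9
  [6] ..##. => .  t=0,i=0
  [5] ..#.# => .  t=3,i=7
  [4] ..#.. => .  t=1,i=1
  [3] ...## => .  t=0,i=8
  [2] ...#. => .  t=1,i=0
  [1] ....# => .  t=2,i=3
  [0] ..... => .  t=2,i=2
  bits 11001001110101110111010010000000 = 3386340480

3386340480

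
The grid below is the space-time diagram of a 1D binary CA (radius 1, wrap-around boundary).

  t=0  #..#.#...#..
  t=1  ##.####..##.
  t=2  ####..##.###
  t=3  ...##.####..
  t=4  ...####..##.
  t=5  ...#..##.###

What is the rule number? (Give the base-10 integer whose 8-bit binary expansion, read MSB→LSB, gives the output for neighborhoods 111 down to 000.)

  ###|.  b7=0 t=1,i=4
  ##.|#  b6=1 t=1,i=1
  #.#|#  b5=1 t=0,i=4
  #..|#  b4=1 t=0,i=1
  .##|#  b3=1 t=1,i=0
  .#.|#  b2=1 t=0,i=0
  ..#|.  b1=0 t=0,i=2
  ...|.  b0=0 t=0,i=7
  bits 01111100 = 124

124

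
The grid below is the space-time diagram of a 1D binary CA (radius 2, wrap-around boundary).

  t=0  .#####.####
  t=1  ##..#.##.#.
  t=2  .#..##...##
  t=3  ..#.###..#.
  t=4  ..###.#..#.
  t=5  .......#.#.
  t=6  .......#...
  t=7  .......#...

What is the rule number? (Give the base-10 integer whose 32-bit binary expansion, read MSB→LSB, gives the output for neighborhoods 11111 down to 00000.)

  [31] ##### => .  t=0,i=3
  [30] ####. => #  t=0,i=4
  [29] ###.# => .  t=0,i=5
  [28] ###.. => #  t=3,i=6
  [27] ##.## => #  t=0,i=0
  [26] ##.#. => .  t=1,i=8
  [25] ##..# => .  t=1,i=2
  [24] ##... => #  t=2,i=6
  [23] #.### => #  t=0,i=1
  [22] #.##. => .  t=1,i=0
  [21] #.#.# => #  t=1,i=9
  [20] #.#.. => .  t=2,i=1
  [19] #..## => .  t=2,i=3
  [18] #..#. => .  t=1,i=3
  [17] #...# => .  t=2,i=7
  [16] #.... => .  t=5,i=0
  [15] .#### => .  t=0,i=2
  [14] .###. => .  t=3,i=5
  [13] .##.# => .  t=1,i=7
  [12] .##.. => #  t=1,i=1
  [11] .#.## => #  t=1,i=5
  [10] .#.#. => .  t=5,i=8
  [9] .#..# => #  t=2,i=2
  [8] .#... => .  t=3,i=10
  [7] ..### => .  t=4,i=2
  [6] ..##. => #  t=2,i=4
  [5] ..#.# => #  t=1,i=4
  [4] ..#.. => #  t=3,i=9
  [3] ...## => .  t=2,i=8
  [2] ...#. => .  t=3,i=1
  [1] ....# => .  t=5,i=5
  [0] ..... => .  t=5,i=1
  bits 01011001101000000001101001110000 = 1503664752

1503664752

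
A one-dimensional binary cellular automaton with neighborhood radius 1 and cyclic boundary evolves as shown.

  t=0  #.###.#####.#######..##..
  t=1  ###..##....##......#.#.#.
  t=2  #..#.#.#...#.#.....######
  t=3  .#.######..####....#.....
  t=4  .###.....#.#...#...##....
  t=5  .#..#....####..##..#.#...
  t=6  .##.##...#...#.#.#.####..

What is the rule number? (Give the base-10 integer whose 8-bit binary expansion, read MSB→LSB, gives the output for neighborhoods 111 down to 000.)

  nb ###: next=.  (t=0,i=3, bit7=0)
  nb ##.: next=.  (t=0,i=4, bit6=0)
  nb #.#: next=#  (t=0,i=1, bit5=1)
  nb #..: next=#  (t=0,i=19, bit4=1)
  nb .##: next=#  (t=0,i=2, bit3=1)
  nb .#.: next=#  (t=0,i=0, bit2=1)
  nb ..#: next=.  (t=0,i=20, bit1=0)
  nb ...: next=.  (t=1,i=8, bit0=0)
  bits 00111100 = 60

60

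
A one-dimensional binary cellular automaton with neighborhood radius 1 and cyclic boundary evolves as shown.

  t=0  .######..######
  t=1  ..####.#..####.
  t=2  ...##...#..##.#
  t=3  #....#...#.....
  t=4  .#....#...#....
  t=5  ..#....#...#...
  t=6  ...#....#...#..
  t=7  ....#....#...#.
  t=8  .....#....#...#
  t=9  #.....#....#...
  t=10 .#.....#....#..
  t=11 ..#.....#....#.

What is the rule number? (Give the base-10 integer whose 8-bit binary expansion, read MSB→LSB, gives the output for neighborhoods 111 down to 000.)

  nb ###: next=#  (t=0,i=2, bit7=1)
  nb ##.: next=.  (t=0,i=6, bit6=0)
  nb #.#: next=.  (t=0,i=0, bit5=0)
  nb #..: next=#  (t=0,i=7, bit4=1)
  nb .##: next=.  (t=0,i=1, bit3=0)
  nb .#.: next=.  (t=1,i=7, bit2=0)
  nb ..#: next=.  (t=0,i=8, bit1=0)
  nb ...: next=.  (t=1,i=0, bit0=0)
  bits 10010000 = 144

144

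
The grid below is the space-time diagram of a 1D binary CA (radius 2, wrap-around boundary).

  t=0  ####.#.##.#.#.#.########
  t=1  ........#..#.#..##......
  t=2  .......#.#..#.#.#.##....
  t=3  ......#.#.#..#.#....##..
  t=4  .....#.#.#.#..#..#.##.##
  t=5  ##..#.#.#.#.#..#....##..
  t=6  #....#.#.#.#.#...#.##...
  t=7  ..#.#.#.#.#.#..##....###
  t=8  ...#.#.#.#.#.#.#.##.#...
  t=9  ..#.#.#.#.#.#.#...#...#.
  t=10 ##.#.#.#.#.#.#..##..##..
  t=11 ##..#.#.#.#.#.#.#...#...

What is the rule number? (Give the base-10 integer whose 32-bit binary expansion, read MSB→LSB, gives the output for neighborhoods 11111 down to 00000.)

159622732

  [31] ##### => .  t=0,i=0
  [30] ####. => .  t=0,i=2
  [29] ###.# => .  t=0,i=3
  [28] ###.. => .  t=7,i=23
  [27] ##.## => #  t=4,i=21
  [26] ##.#. => .  t=0,i=4
  [25] ##..# => .  t=5,i=2
  [24] ##... => #  t=1,i=18
  [23] #.### => #  t=0,i=16
  [22] #.##. => .  t=0,i=7
  [21] #.#.# => .  t=0,i=5
  [20] #.#.. => .  t=1,i=13
  [19] #..## => .  t=1,i=15
  [18] #..#. => .  t=1,i=10
  [17] #...# => #  t=6,i=15
  [16] #.... => #  t=1,i=19
  [15] .#### => #  t=0,i=17
  [14] .###. => .  t=7,i=22
  [13] .##.# => #  t=0,i=8
  [12] .##.. => .  t=1,i=17
  [11] .#.## => .  t=0,i=6
  [10] .#.#. => #  t=0,i=11
  [9] .#..# => #  t=1,i=9
  [8] .#... => .  t=3,i=16
  [7] ..### => .  t=7,i=21
  [6] ..##. => #  t=1,i=16
  [5] ..#.# => .  t=1,i=11
  [4] ..#.. => .  t=1,i=8
  [3] ...## => #  t=3,i=19
  [2] ...#. => #  t=1,i=7
  [1] ....# => .  t=1,i=6
  [0] ..... => .  t=1,i=0
  bits 00001001100000111010011001001100 = 159622732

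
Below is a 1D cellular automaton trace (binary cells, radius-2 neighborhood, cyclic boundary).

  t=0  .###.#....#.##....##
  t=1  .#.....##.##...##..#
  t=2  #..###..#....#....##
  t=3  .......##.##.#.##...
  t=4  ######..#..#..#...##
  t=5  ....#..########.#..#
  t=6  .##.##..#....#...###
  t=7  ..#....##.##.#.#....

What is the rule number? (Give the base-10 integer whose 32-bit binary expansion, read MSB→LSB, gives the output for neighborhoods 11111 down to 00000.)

1082633779

  #####|.  b31=0 t=4,i=0
  ####.|#  b30=1 t=4,i=4
  ###.#|.  b29=0 t=0,i=3
  ###..|.  b28=0 t=2,i=0
  ##.##|.  b27=0 t=0,i=0
  ##.#.|.  b26=0 t=0,i=4
  ##..#|.  b25=0 t=1,i=17
  ##...|.  b24=0 t=0,i=14
  #.###|#  b23=1 t=0,i=1
  #.##.|.  b22=0 t=0,i=12
  #.#.#|.  b21=0 t=3,i=13
  #.#..|.  b20=0 t=0,i=5
  #..##|.  b19=0 t=2,i=2
  #..#.|#  b18=1 t=1,i=18
  #...#|#  b17=1 t=1,i=13
  #....|#  b16=1 t=0,i=7
  .####|#  b15=1 t=4,i=19
  .###.|.  b14=0 t=0,i=2
  .##.#|#  b13=1 t=0,i=19
  .##..|.  b12=0 t=0,i=13
  .#.##|#  b11=1 t=0,i=11
  .#.#.|#  b10=1 t=1,i=0
  .#..#|#  b9=1 t=4,i=9
  .#...|.  b8=0 t=0,i=6
  ..###|.  b7=0 t=2,i=3
  ..##.|.  b6=0 t=0,i=18
  ..#.#|#  b5=1 t=0,i=10
  ..#..|#  b4=1 t=2,i=8
  ...##|.  b3=0 t=0,i=17
  ...#.|.  b2=0 t=0,i=9
  ....#|#  b1=1 t=0,i=8
  .....|#  b0=1 t=1,i=4
  bits 01000000100001111010111000110011 = 1082633779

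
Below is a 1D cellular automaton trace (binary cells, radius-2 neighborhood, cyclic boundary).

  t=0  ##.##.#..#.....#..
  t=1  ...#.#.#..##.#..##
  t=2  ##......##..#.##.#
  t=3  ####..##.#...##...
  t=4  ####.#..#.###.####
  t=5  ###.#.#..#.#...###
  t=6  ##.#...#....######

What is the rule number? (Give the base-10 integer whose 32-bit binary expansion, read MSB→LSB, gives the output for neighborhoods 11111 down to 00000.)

  #####|#  b31=1 t=4,i=0
  ####.|#  b30=1 t=3,i=2
  ###.#|.  b29=0 t=4,i=3
  ###..|#  b28=1 t=2,i=1
  ##.##|.  b27=0 t=0,i=2
  ##.#.|#  b26=1 t=0,i=5
  ##..#|.  b25=0 t=2,i=10
  ##...|#  b24=1 t=1,i=0
  #.###|.  b23=0 t=2,i=17
  #.##.|#  b22=1 t=0,i=3
  #.#.#|.  b21=0 t=1,i=5
  #.#..|.  b20=0 t=0,i=6
  #..##|#  b19=1 t=0,i=17
  #..#.|.  b18=0 t=0,i=8
  #...#|#  b17=1 t=1,i=1
  #....|#  b16=1 t=0,i=11
  .####|#  b15=1 t=3,i=1
  .###.|#  b14=1 t=2,i=0
  .##.#|.  b13=0 t=0,i=1
  .##..|#  b12=1 t=1,i=17
  .#.##|#  b11=1 t=2,i=13
  .#.#.|.  b10=0 t=1,i=4
  .#..#|#  b9=1 t=0,i=7
  .#...|#  b8=1 t=0,i=10
  ..###|#  b7=1 t=3,i=0
  ..##.|.  b6=0 t=0,i=0
  ..#.#|.  b5=0 t=1,i=3
  ..#..|.  b4=0 t=0,i=9
  ...##|#  b3=1 t=2,i=7
  ...#.|.  b2=0 t=0,i=14
  ....#|#  b1=1 t=0,i=13
  .....|.  b0=0 t=0,i=12
  bits 11010101010010111101101110001010 = 3578518410

3578518410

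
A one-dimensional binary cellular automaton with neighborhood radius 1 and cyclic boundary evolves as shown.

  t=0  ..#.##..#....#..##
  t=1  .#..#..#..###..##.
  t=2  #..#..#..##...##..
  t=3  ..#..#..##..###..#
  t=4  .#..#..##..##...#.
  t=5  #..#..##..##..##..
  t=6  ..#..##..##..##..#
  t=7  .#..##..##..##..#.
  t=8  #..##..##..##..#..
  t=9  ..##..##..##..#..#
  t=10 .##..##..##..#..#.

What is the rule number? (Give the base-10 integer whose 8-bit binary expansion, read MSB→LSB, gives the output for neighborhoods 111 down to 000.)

11

  nb ###: next=.  (t=1,i=11, bit7=0)
  nb ##.: next=.  (t=0,i=5, bit6=0)
  nb #.#: next=.  (t=0,i=3, bit5=0)
  nb #..: next=.  (t=0,i=0, bit4=0)
  nb .##: next=#  (t=0,i=4, bit3=1)
  nb .#.: next=.  (t=0,i=2, bit2=0)
  nb ..#: next=#  (t=0,i=1, bit1=1)
  nb ...: next=#  (t=0,i=10, bit0=1)
  bits 00001011 = 11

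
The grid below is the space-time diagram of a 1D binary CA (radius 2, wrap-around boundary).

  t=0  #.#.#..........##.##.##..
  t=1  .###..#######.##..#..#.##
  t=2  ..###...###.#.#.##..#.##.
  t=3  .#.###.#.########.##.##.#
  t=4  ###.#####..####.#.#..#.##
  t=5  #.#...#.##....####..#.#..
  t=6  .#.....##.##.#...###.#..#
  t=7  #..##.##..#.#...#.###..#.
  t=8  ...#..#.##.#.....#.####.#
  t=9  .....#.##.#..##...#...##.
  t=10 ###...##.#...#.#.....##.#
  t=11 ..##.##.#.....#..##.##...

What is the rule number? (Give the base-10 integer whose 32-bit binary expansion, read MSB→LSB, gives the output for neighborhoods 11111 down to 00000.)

  [31] ##### => #  t=1,i=8
  [30] ####. => .  t=1,i=11
  [29] ###.# => #  t=1,i=12
  [28] ###.. => #  t=1,i=3
  [27] ##.## => .  t=0,i=17
  [26] ##.#. => #  t=2,i=11
  [25] ##..# => #  t=0,i=23
  [24] ##... => #  t=2,i=5
  [23] #.### => .  t=1,i=1
  [22] #.##. => #  t=0,i=18
  [21] #.#.# => #  t=0,i=2
  [20] #.#.. => .  t=0,i=4
  [19] #..## => .  t=1,i=5
  [18] #..#. => #  t=0,i=24
  [17] #...# => .  t=2,i=0
  [16] #.... => #  t=0,i=6
  [15] .#### => .  t=1,i=7
  [14] .###. => #  t=1,i=2
  [13] .##.# => .  t=0,i=16
  [12] .##.. => .  t=0,i=22
  [11] .#.## => #  t=1,i=22
  [10] .#.#. => #  t=0,i=1
  [9] .#..# => .  t=1,i=19
  [8] .#... => .  t=0,i=5
  [7] ..### => .  t=1,i=6
  [6] ..##. => #  t=0,i=15
  [5] ..#.# => .  t=0,i=0
  [4] ..#.. => .  t=1,i=18
  [3] ...## => #  t=0,i=14
  [2] ...#. => .  t=5,i=5
  [1] ....# => .  t=0,i=13
  [0] ..... => #  t=0,i=7
  bits 10110111011001010100110001001001 = 3076869193

3076869193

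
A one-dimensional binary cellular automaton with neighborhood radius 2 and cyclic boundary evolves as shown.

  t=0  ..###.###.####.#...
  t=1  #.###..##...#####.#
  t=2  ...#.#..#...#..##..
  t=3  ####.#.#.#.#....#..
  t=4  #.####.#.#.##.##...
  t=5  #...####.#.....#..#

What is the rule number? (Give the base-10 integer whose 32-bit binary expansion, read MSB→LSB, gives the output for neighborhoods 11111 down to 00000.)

  #####|.  b31=0 t=1,i=14
  ####.|#  b30=1 t=0,i=12
  ###.#|#  b29=1 t=0,i=4
  ###..|.  b28=0 t=1,i=4
  ##.##|.  b27=0 t=0,i=5
  ##.#.|#  b26=1 t=0,i=14
  ##..#|#  b25=1 t=1,i=5
  ##...|.  b24=0 t=1,i=9
  #.###|.  b23=0 t=0,i=6
  #.##.|.  b22=0 t=1,i=18
  #.#.#|#  b21=1 t=3,i=5
  #.#..|#  b20=1 t=0,i=15
  #..##|.  b19=0 t=1,i=6
  #..#.|#  b18=1 t=2,i=7
  #...#|.  b17=0 t=1,i=10
  #....|.  b16=0 t=0,i=17
  .####|.  b15=0 t=0,i=11
  .###.|#  b14=1 t=0,i=3
  .##.#|.  b13=0 t=1,i=0
  .##..|#  b12=1 t=1,i=8
  .#.##|.  b11=0 t=4,i=1
  .#.#.|.  b10=0 t=2,i=4
  .#..#|.  b9=0 t=2,i=6
  .#...|#  b8=1 t=0,i=16
  ..###|#  b7=1 t=0,i=2
  ..##.|.  b6=0 t=1,i=7
  ..#.#|#  b5=1 t=2,i=3
  ..#..|.  b4=0 t=2,i=8
  ...##|.  b3=0 t=0,i=1
  ...#.|#  b2=1 t=2,i=2
  ....#|#  b1=1 t=0,i=0
  .....|#  b0=1 t=0,i=18
  bits 01100110001101000101000110100111 = 1714704807

1714704807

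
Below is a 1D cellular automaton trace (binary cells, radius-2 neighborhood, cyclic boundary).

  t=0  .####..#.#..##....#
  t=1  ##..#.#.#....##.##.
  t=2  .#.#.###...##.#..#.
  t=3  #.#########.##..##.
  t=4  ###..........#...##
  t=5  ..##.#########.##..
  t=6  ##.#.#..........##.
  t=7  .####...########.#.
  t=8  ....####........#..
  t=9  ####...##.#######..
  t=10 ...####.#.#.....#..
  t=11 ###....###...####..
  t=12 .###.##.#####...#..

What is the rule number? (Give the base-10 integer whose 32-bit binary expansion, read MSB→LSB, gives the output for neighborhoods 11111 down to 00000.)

  [31] ##### => .  t=3,i=4
  [30] ####. => .  t=0,i=3
  [29] ###.# => .  t=3,i=10
  [28] ###.. => #  t=0,i=4
  [27] ##.## => .  t=1,i=15
  [26] ##.#. => #  t=2,i=13
  [25] ##..# => .  t=0,i=5
  [24] ##... => #  t=0,i=14
  [23] #.### => #  t=0,i=1
  [22] #.##. => .  t=1,i=0
  [21] #.#.# => #  t=1,i=6
  [20] #.#.. => .  t=0,i=9
  [19] #..## => .  t=0,i=11
  [18] #..#. => #  t=0,i=6
  [17] #...# => #  t=2,i=9
  [16] #.... => .  t=0,i=15
  [15] .#### => .  t=0,i=2
  [14] .###. => #  t=2,i=6
  [13] .##.# => #  t=1,i=14
  [12] .##.. => #  t=0,i=13
  [11] .#.## => #  t=0,i=0
  [10] .#.#. => #  t=0,i=8
  [9] .#..# => .  t=0,i=10
  [8] .#... => .  t=1,i=9
  [7] ..### => .  t=4,i=17
  [6] ..##. => .  t=0,i=12
  [5] ..#.# => .  t=0,i=7
  [4] ..#.. => #  t=2,i=17
  [3] ...## => #  t=1,i=12
  [2] ...#. => #  t=0,i=17
  [1] ....# => #  t=0,i=16
  [0] ..... => #  t=4,i=5
  bits 00010101101001100111110000011111 = 363232287

363232287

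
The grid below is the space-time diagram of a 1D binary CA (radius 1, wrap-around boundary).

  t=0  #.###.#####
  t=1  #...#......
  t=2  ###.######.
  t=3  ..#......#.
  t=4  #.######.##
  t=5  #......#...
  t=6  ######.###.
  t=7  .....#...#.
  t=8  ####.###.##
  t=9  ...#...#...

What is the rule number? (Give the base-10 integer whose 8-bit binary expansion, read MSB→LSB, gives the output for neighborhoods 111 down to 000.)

85

  nb ###: next=.  (t=0,i=3, bit7=0)
  nb ##.: next=#  (t=0,i=0, bit6=1)
  nb #.#: next=.  (t=0,i=1, bit5=0)
  nb #..: next=#  (t=1,i=1, bit4=1)
  nb .##: next=.  (t=0,i=2, bit3=0)
  nb .#.: next=#  (t=1,i=0, bit2=1)
  nb ..#: next=.  (t=1,i=3, bit1=0)
  nb ...: next=#  (t=1,i=2, bit0=1)
  bits 01010101 = 85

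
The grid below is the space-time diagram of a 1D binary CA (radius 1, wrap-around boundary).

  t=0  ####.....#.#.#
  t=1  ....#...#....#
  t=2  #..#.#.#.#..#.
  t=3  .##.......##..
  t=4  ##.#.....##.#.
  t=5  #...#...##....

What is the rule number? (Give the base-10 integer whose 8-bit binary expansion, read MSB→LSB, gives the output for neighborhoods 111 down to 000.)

26

  nb ###: next=.  (t=0,i=0, bit7=0)
  nb ##.: next=.  (t=0,i=3, bit6=0)
  nb #.#: next=.  (t=0,i=10, bit5=0)
  nb #..: next=#  (t=0,i=4, bit4=1)
  nb .##: next=#  (t=0,i=13, bit3=1)
  nb .#.: next=.  (t=0,i=9, bit2=0)
  nb ..#: next=#  (t=0,i=8, bit1=1)
  nb ...: next=.  (t=0,i=5, bit0=0)
  bits 00011010 = 26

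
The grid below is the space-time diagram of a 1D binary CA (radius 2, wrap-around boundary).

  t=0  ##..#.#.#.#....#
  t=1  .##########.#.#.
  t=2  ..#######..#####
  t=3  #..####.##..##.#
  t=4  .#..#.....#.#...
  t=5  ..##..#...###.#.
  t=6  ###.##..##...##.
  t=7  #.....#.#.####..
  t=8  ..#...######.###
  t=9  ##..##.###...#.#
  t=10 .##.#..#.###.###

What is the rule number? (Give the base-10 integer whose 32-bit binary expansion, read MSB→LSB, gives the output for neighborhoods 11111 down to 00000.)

2545389160

  ##### -> #   bit 31 = 1  t=1,i=3
  ####. -> .   bit 30 = 0  t=1,i=9
  ###.# -> .   bit 29 = 0  t=1,i=10
  ###.. -> #   bit 28 = 1  t=0,i=1
  ##.## -> .   bit 27 = 0  t=3,i=7
  ##.#. -> #   bit 26 = 1  t=1,i=11
  ##..# -> #   bit 25 = 1  t=0,i=2
  ##... -> #   bit 24 = 1  t=6,i=10
  #.### -> #   bit 23 = 1  t=6,i=0
  #.##. -> .   bit 22 = 0  t=3,i=8
  #.#.# -> #   bit 21 = 1  t=0,i=6
  #.#.. -> #   bit 20 = 1  t=0,i=10
  #..## -> .   bit 19 = 0  t=1,i=0
  #..#. -> #   bit 18 = 1  t=0,i=3
  #...# -> #   bit 17 = 1  t=5,i=0
  #.... -> #   bit 16 = 1  t=0,i=12
  .#### -> #   bit 15 = 1  t=1,i=2
  .###. -> .   bit 14 = 0  t=0,i=0
  .##.# -> .   bit 13 = 0  t=3,i=13
  .##.. -> .   bit 12 = 0  t=3,i=0
  .#.## -> #   bit 11 = 1  t=7,i=9
  .#.#. -> #   bit 10 = 1  t=0,i=5
  .#..# -> #   bit 9 = 1  t=1,i=15
  .#... -> .   bit 8 = 0  t=0,i=11
  ..### -> .   bit 7 = 0  t=0,i=15
  ..##. -> #   bit 6 = 1  t=3,i=12
  ..#.# -> #   bit 5 = 1  t=0,i=4
  ..#.. -> .   bit 4 = 0  t=4,i=1
  ...## -> #   bit 3 = 1  t=0,i=14
  ...#. -> .   bit 2 = 0  t=4,i=0
  ....# -> .   bit 1 = 0  t=0,i=13
  ..... -> .   bit 0 = 0  t=4,i=7
  bits 10010111101101111000111001101000 = 2545389160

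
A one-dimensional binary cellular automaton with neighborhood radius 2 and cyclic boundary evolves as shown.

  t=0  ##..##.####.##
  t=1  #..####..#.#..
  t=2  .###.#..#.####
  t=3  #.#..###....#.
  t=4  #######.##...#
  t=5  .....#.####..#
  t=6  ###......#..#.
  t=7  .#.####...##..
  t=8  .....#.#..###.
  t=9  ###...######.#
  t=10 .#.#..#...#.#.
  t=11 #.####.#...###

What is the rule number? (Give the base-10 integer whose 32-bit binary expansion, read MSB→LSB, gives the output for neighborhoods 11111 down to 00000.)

1232959425

  [31] ##### => .  t=4,i=1
  [30] ####. => #  t=0,i=0
  [29] ###.# => .  t=0,i=10
  [28] ###.. => .  t=0,i=1
  [27] ##.## => #  t=0,i=6
  [26] ##.#. => .  t=2,i=4
  [25] ##..# => .  t=0,i=2
  [24] ##... => #  t=3,i=8
  [23] #.### => .  t=0,i=7
  [22] #.##. => #  t=4,i=8
  [21] #.#.# => #  t=3,i=0
  [20] #.#.. => #  t=1,i=11
  [19] #..## => #  t=0,i=3
  [18] #..#. => #  t=1,i=8
  [17] #...# => .  t=4,i=11
  [16] #.... => #  t=3,i=9
  [15] .#### => .  t=0,i=8
  [14] .###. => #  t=2,i=2
  [13] .##.# => #  t=0,i=5
  [12] .##.. => #  t=4,i=9
  [11] .#.## => .  t=2,i=9
  [10] .#.#. => #  t=1,i=10
  [9] .#..# => #  t=1,i=1
  [8] .#... => #  t=5,i=0
  [7] ..### => #  t=1,i=3
  [6] ..##. => #  t=0,i=4
  [5] ..#.# => .  t=1,i=9
  [4] ..#.. => .  t=1,i=0
  [3] ...## => .  t=4,i=12
  [2] ...#. => .  t=3,i=11
  [1] ....# => .  t=3,i=10
  [0] ..... => #  t=5,i=2
  bits 01001001011111010111011111000001 = 1232959425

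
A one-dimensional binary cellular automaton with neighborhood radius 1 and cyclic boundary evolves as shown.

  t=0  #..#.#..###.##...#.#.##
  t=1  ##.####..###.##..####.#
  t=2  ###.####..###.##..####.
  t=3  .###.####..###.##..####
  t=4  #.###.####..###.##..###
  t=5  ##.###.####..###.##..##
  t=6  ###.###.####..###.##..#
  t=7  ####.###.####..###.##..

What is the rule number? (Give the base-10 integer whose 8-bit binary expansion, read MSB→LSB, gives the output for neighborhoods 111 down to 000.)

244

  [7] ### => #  t=0,i=9
  [6] ##. => #  t=0,i=0
  [5] #.# => #  t=0,i=4
  [4] #.. => #  t=0,i=1
  [3] .## => .  t=0,i=8
  [2] .#. => #  t=0,i=3
  [1] ..# => .  t=0,i=2
  [0] ... => .  t=0,i=15
  bits 11110100 = 244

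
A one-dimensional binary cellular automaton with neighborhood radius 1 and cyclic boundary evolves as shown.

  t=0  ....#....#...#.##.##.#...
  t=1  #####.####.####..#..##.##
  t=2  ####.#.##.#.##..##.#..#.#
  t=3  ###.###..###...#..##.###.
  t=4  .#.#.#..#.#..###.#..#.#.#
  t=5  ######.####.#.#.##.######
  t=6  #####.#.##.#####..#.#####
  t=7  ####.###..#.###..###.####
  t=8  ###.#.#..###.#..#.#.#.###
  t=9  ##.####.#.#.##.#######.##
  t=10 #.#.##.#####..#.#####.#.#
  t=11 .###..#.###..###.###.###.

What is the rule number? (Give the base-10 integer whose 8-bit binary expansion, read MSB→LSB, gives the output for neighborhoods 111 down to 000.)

  nb ###: next=#  (t=1,i=0, bit7=1)
  nb ##.: next=.  (t=0,i=16, bit6=0)
  nb #.#: next=#  (t=0,i=14, bit5=1)
  nb #..: next=.  (t=0,i=5, bit4=0)
  nb .##: next=.  (t=0,i=15, bit3=0)
  nb .#.: next=#  (t=0,i=4, bit2=1)
  nb ..#: next=#  (t=0,i=3, bit1=1)
  nb ...: next=#  (t=0,i=0, bit0=1)
  bits 10100111 = 167

167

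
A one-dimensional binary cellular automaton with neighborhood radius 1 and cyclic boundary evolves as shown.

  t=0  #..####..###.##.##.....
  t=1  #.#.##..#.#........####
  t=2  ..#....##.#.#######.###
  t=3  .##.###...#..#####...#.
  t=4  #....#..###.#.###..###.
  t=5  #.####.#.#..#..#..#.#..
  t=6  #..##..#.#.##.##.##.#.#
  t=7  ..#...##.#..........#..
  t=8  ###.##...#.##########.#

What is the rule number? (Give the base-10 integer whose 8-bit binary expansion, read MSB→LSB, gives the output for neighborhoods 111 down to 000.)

135

  [7] ### => #  t=0,i=4
  [6] ##. => .  t=0,i=6
  [5] #.# => .  t=0,i=12
  [4] #.. => .  t=0,i=1
  [3] .## => .  t=0,i=3
  [2] .#. => #  t=0,i=0
  [1] ..# => #  t=0,i=2
  [0] ... => #  t=0,i=19
  bits 10000111 = 135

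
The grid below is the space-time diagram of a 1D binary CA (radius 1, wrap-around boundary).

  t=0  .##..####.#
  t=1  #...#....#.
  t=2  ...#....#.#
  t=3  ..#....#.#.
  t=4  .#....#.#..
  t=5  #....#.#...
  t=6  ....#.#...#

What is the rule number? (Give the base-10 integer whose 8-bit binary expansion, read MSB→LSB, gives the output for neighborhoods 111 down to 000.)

34

  nb ###: next=.  (t=0,i=6, bit7=0)
  nb ##.: next=.  (t=0,i=2, bit6=0)
  nb #.#: next=#  (t=0,i=0, bit5=1)
  nb #..: next=.  (t=0,i=3, bit4=0)
  nb .##: next=.  (t=0,i=1, bit3=0)
  nb .#.: next=.  (t=0,i=10, bit2=0)
  nb ..#: next=#  (t=0,i=4, bit1=1)
  nb ...: next=.  (t=1,i=2, bit0=0)
  bits 00100010 = 34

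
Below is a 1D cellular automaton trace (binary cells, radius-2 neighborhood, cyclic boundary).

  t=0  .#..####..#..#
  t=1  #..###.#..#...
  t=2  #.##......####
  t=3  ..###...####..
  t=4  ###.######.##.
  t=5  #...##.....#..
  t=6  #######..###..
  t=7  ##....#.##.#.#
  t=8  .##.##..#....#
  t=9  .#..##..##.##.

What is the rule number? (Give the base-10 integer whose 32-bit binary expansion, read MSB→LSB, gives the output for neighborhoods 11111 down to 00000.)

  nb #####: next=.  (t=2,i=12, bit31=0)
  nb ####.: next=.  (t=0,i=6, bit30=0)
  nb ###.#: next=.  (t=1,i=5, bit29=0)
  nb ###..: next=#  (t=0,i=7, bit28=1)
  nb ##.##: next=.  (t=2,i=1, bit27=0)
  nb ##.#.: next=.  (t=1,i=6, bit26=0)
  nb ##..#: next=.  (t=0,i=8, bit25=0)
  nb ##...: next=#  (t=2,i=4, bit24=1)
  nb #.###: next=#  (t=4,i=0, bit23=1)
  nb #.##.: next=#  (t=2,i=2, bit22=1)
  nb #.#.#: next=.  (t=7,i=11, bit21=0)
  nb #.#..: next=.  (t=0,i=1, bit20=0)
  nb #..##: next=#  (t=0,i=3, bit19=1)
  nb #..#.: next=.  (t=0,i=9, bit18=0)
  nb #...#: next=#  (t=1,i=12, bit17=1)
  nb #....: next=.  (t=2,i=5, bit16=0)
  nb .####: next=#  (t=0,i=5, bit15=1)
  nb .###.: next=.  (t=1,i=4, bit14=0)
  nb .##.#: next=.  (t=4,i=12, bit13=0)
  nb .##..: next=#  (t=2,i=3, bit12=1)
  nb .#.##: next=.  (t=7,i=7, bit11=0)
  nb .#.#.: next=#  (t=0,i=0, bit10=1)
  nb .#..#: next=.  (t=0,i=2, bit9=0)
  nb .#...: next=#  (t=1,i=11, bit8=1)
  nb ..###: next=#  (t=0,i=4, bit7=1)
  nb ..##.: next=#  (t=5,i=4, bit6=1)
  nb ..#.#: next=.  (t=0,i=13, bit5=0)
  nb ..#..: next=#  (t=0,i=10, bit4=1)
  nb ...##: next=#  (t=2,i=9, bit3=1)
  nb ...#.: next=#  (t=1,i=13, bit2=1)
  nb ....#: next=#  (t=2,i=8, bit1=1)
  nb .....: next=.  (t=2,i=6, bit0=0)
  bits 00010001110010101001010111011110 = 298489310

298489310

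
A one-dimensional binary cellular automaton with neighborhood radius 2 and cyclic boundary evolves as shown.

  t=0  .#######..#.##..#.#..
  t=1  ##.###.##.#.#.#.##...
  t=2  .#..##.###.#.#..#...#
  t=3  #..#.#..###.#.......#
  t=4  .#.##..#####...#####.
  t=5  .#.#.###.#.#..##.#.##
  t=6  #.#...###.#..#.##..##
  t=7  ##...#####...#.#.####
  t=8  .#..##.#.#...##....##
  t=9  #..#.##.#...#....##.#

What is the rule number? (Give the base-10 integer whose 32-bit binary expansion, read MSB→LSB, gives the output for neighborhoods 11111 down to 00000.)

  ##### -> #   bit 31 = 1  t=0,i=3
  ####. -> .   bit 30 = 0  t=0,i=6
  ###.# -> #   bit 29 = 1  t=1,i=5
  ###.. -> #   bit 28 = 1  t=0,i=7
  ##.## -> .   bit 27 = 0  t=1,i=2
  ##.#. -> #   bit 26 = 1  t=1,i=9
  ##..# -> #   bit 25 = 1  t=0,i=8
  ##... -> .   bit 24 = 0  t=1,i=18
  #.### -> .   bit 23 = 0  t=1,i=3
  #.##. -> #   bit 22 = 1  t=0,i=12
  #.#.# -> .   bit 21 = 0  t=1,i=10
  #.#.. -> .   bit 20 = 0  t=0,i=18
  #..## -> #   bit 19 = 1  t=2,i=3
  #..#. -> .   bit 18 = 0  t=0,i=9
  #...# -> .   bit 17 = 0  t=0,i=20
  #.... -> .   bit 16 = 0  t=3,i=14
  .#### -> .   bit 15 = 0  t=0,i=2
  .###. -> #   bit 14 = 1  t=1,i=4
  .##.# -> #   bit 13 = 1  t=1,i=1
  .##.. -> .   bit 12 = 0  t=0,i=13
  .#.## -> .   bit 11 = 0  t=0,i=11
  .#.#. -> #   bit 10 = 1  t=0,i=17
  .#..# -> .   bit 9 = 0  t=2,i=2
  .#... -> .   bit 8 = 0  t=0,i=19
  ..### -> #   bit 7 = 1  t=0,i=1
  ..##. -> .   bit 6 = 0  t=1,i=0
  ..#.# -> #   bit 5 = 1  t=0,i=10
  ..#.. -> .   bit 4 = 0  t=2,i=16
  ...## -> #   bit 3 = 1  t=0,i=0
  ...#. -> .   bit 2 = 0  t=2,i=19
  ....# -> #   bit 1 = 1  t=3,i=18
  ..... -> #   bit 0 = 1  t=3,i=15
  bits 10110110010010000110010010101011 = 3058197675

3058197675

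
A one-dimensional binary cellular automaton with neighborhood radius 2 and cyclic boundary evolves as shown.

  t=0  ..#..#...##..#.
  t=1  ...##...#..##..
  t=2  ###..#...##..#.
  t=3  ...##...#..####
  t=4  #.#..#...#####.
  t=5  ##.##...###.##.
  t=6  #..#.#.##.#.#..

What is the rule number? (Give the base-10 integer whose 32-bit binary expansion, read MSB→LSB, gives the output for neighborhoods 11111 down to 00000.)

  #####|.  b31=0 t=4,i=11
  ####.|#  b30=1 t=3,i=13
  ###.#|#  b29=1 t=4,i=13
  ###..|.  b28=0 t=2,i=2
  ##.##|.  b27=0 t=5,i=2
  ##.#.|.  b26=0 t=4,i=14
  ##..#|#  b25=1 t=0,i=11
  ##...|#  b24=1 t=1,i=5
  #.###|.  b23=0 t=2,i=0
  #.##.|#  b22=1 t=5,i=0
  #.#.#|#  b21=1 t=4,i=0
  #.#..|.  b20=0 t=4,i=2
  #..##|#  b19=1 t=1,i=10
  #..#.|#  b18=1 t=0,i=4
  #...#|.  b17=0 t=0,i=0
  #....|.  b16=0 t=1,i=14
  .####|#  b15=1 t=3,i=12
  .###.|.  b14=0 t=2,i=1
  .##.#|.  b13=0 t=5,i=1
  .##..|.  b12=0 t=0,i=10
  .#.##|#  b11=1 t=2,i=14
  .#.#.|#  b10=1 t=4,i=1
  .#..#|#  b9=1 t=0,i=3
  .#...|.  b8=0 t=0,i=6
  ..###|#  b7=1 t=3,i=11
  ..##.|.  b6=0 t=0,i=9
  ..#.#|#  b5=1 t=2,i=13
  ..#..|.  b4=0 t=0,i=2
  ...##|#  b3=1 t=0,i=8
  ...#.|.  b2=0 t=0,i=1
  ....#|#  b1=1 t=1,i=1
  .....|#  b0=1 t=1,i=0
  bits 01100011011011001000111010101011 = 1668058795

1668058795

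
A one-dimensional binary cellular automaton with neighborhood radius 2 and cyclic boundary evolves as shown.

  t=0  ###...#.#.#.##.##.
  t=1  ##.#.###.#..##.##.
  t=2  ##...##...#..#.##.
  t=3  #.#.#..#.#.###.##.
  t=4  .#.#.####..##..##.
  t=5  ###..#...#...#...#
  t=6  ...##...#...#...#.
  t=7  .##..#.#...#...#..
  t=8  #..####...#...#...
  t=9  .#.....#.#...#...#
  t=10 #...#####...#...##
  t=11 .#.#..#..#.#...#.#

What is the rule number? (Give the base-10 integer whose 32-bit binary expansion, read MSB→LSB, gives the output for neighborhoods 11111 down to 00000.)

  nb #####: next=#  (t=10,i=6, bit31=1)
  nb ####.: next=.  (t=4,i=7, bit30=0)
  nb ###.#: next=.  (t=1,i=7, bit29=0)
  nb ###..: next=.  (t=0,i=2, bit28=0)
  nb ##.##: next=.  (t=0,i=14, bit27=0)
  nb ##.#.: next=.  (t=1,i=2, bit26=0)
  nb ##..#: next=#  (t=4,i=9, bit25=1)
  nb ##...: next=#  (t=0,i=3, bit24=1)
  nb #.###: next=#  (t=0,i=0, bit23=1)
  nb #.##.: next=#  (t=0,i=12, bit22=1)
  nb #.#.#: next=.  (t=0,i=8, bit21=0)
  nb #.#..: next=.  (t=1,i=9, bit20=0)
  nb #..##: next=.  (t=1,i=11, bit19=0)
  nb #..#.: next=#  (t=2,i=12, bit18=1)
  nb #...#: next=.  (t=0,i=4, bit17=0)
  nb #....: next=.  (t=6,i=0, bit16=0)
  nb .####: next=.  (t=4,i=6, bit15=0)
  nb .###.: next=#  (t=0,i=1, bit14=1)
  nb .##.#: next=#  (t=0,i=13, bit13=1)
  nb .##..: next=.  (t=2,i=1, bit12=0)
  nb .#.##: next=.  (t=0,i=11, bit11=0)
  nb .#.#.: next=#  (t=0,i=7, bit10=1)
  nb .#..#: next=#  (t=1,i=10, bit9=1)
  nb .#...: next=.  (t=5,i=6, bit8=0)
  nb ..###: next=.  (t=5,i=17, bit7=0)
  nb ..##.: next=.  (t=1,i=12, bit6=0)
  nb ..#.#: next=#  (t=0,i=6, bit5=1)
  nb ..#..: next=.  (t=2,i=10, bit4=0)
  nb ...##: next=#  (t=2,i=4, bit3=1)
  nb ...#.: next=#  (t=0,i=5, bit2=1)
  nb ....#: next=#  (t=6,i=1, bit1=1)
  nb .....: next=#  (t=9,i=4, bit0=1)
  bits 10000011110001000110011000101111 = 2210686511

2210686511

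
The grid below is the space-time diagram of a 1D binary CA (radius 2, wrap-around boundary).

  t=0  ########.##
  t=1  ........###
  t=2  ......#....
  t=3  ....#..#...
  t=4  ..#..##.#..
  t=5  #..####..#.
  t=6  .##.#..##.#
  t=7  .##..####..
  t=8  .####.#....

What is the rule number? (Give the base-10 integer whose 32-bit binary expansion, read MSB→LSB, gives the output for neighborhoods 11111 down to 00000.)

181188418

  ##### -> .   bit 31 = 0  t=0,i=0
  ####. -> .   bit 30 = 0  t=0,i=6
  ###.# -> .   bit 29 = 0  t=0,i=7
  ###.. -> .   bit 28 = 0  t=1,i=10
  ##.## -> #   bit 27 = 1  t=0,i=8
  ##.#. -> .   bit 26 = 0  t=4,i=7
  ##..# -> #   bit 25 = 1  t=5,i=7
  ##... -> .   bit 24 = 0  t=1,i=0
  #.### -> #   bit 23 = 1  t=0,i=9
  #.##. -> #   bit 22 = 1  t=6,i=1
  #.#.# -> .   bit 21 = 0  t=6,i=10
  #.#.. -> .   bit 20 = 0  t=4,i=8
  #..## -> #   bit 19 = 1  t=4,i=4
  #..#. -> #   bit 18 = 1  t=3,i=6
  #...# -> .   bit 17 = 0  t=7,i=10
  #.... -> .   bit 16 = 0  t=1,i=1
  .#### -> #   bit 15 = 1  t=0,i=10
  .###. -> .   bit 14 = 0  t=1,i=9
  .##.# -> #   bit 13 = 1  t=4,i=6
  .##.. -> #   bit 12 = 1  t=7,i=2
  .#.## -> .   bit 11 = 0  t=6,i=0
  .#.#. -> #   bit 10 = 1  t=5,i=10
  .#..# -> #   bit 9 = 1  t=3,i=5
  .#... -> #   bit 8 = 1  t=2,i=7
  ..### -> .   bit 7 = 0  t=1,i=8
  ..##. -> #   bit 6 = 1  t=4,i=5
  ..#.# -> .   bit 5 = 0  t=5,i=9
  ..#.. -> .   bit 4 = 0  t=2,i=6
  ...## -> .   bit 3 = 0  t=1,i=7
  ...#. -> .   bit 2 = 0  t=2,i=5
  ....# -> #   bit 1 = 1  t=1,i=6
  ..... -> .   bit 0 = 0  t=1,i=2
  bits 00001010110011001011011101000010 = 181188418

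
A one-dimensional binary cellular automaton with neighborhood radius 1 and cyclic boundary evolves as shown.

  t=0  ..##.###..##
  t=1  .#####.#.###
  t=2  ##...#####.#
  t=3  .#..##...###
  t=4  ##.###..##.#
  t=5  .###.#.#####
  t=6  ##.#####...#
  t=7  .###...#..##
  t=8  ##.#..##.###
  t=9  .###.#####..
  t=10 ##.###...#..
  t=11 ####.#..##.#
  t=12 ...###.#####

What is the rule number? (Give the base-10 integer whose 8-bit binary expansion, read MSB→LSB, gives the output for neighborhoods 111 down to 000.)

110

  ### -> .   bit 7 = 0  t=0,i=6
  ##. -> #   bit 6 = 1  t=0,i=3
  #.# -> #   bit 5 = 1  t=0,i=4
  #.. -> .   bit 4 = 0  t=0,i=0
  .## -> #   bit 3 = 1  t=0,i=2
  .#. -> #   bit 2 = 1  t=1,i=7
  ..# -> #   bit 1 = 1  t=0,i=1
  ... -> .   bit 0 = 0  t=2,i=3
  bits 01101110 = 110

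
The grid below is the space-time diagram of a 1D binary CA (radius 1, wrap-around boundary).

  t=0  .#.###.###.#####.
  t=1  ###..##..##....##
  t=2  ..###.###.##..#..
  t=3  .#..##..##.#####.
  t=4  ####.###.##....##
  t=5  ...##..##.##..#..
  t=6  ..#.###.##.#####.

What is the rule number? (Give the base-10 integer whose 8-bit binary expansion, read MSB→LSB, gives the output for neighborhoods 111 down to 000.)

118

  ###|.  b7=0 t=0,i=4
  ##.|#  b6=1 t=0,i=5
  #.#|#  b5=1 t=0,i=2
  #..|#  b4=1 t=0,i=16
  .##|.  b3=0 t=0,i=3
  .#.|#  b2=1 t=0,i=1
  ..#|#  b1=1 t=0,i=0
  ...|.  b0=0 t=1,i=12
  bits 01110110 = 118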